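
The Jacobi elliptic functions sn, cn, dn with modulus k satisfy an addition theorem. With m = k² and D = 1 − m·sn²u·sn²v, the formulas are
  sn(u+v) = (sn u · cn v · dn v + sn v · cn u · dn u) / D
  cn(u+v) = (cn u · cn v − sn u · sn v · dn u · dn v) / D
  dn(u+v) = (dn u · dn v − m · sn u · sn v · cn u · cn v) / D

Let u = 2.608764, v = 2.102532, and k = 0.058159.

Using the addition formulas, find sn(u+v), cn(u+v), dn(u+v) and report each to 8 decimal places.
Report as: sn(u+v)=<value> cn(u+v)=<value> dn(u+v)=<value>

sn u = 0.5101924812849655, cn u = -0.8600602490757785, dn u = 0.9995596808252224
sn v = 0.863016062656351, cn v = -0.5051764796555054, dn v = 0.9987395796498294
m = k² = 0.003382469281
D = 1 − m·sn²u·sn²v = 0.9993442478437833
sn(u+v) = (sn u·cn v·dn v + sn v·cn u·dn u)/D = -0.999331369120047/0.9993442478437833 = -0.9999871128254712
cn(u+v) = (cn u·cn v − sn u·sn v·dn u·dn v)/D = -0.005073498902069965/0.9993442478437833 = -0.005076828043005908
dn(u+v) = (dn u·dn v − m·sn u·sn v·cn u·cn v)/D = 0.9976527342477889/0.9993442478437833 = 0.9983073764624712

sn(u+v)=-0.99998711 cn(u+v)=-0.00507683 dn(u+v)=0.99830738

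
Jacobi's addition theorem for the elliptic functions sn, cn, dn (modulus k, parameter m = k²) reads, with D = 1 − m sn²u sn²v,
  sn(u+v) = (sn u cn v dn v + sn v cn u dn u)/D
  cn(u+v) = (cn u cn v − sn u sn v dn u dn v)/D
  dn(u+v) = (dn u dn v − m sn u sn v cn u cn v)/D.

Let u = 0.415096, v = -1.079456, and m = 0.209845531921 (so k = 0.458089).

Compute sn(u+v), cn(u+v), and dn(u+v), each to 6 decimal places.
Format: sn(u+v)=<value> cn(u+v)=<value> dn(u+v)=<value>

sn u = 0.4010686018198176, cn u = 0.9160480209215544, dn u = 0.9829776610961854
sn v = -0.8647846882926258, cn v = 0.5021428510838585, dn v = 0.9181865182825017
m = k² = 0.209845531921
D = 1 − m·sn²u·sn²v = 0.9747562984189533
sn(u+v) = (sn u·cn v·dn v + sn v·cn u·dn u)/D = -0.5937824637141868/0.9747562984189533 = -0.6091599148190138
cn(u+v) = (cn u·cn v − sn u·sn v·dn u·dn v)/D = 0.7730279600977768/0.9747562984189533 = 0.7930474123138489
dn(u+v) = (dn u·dn v − m·sn u·sn v·cn u·cn v)/D = 0.9360357922158441/0.9747562984189533 = 0.9602767314600444

sn(u+v)=-0.609160 cn(u+v)=0.793047 dn(u+v)=0.960277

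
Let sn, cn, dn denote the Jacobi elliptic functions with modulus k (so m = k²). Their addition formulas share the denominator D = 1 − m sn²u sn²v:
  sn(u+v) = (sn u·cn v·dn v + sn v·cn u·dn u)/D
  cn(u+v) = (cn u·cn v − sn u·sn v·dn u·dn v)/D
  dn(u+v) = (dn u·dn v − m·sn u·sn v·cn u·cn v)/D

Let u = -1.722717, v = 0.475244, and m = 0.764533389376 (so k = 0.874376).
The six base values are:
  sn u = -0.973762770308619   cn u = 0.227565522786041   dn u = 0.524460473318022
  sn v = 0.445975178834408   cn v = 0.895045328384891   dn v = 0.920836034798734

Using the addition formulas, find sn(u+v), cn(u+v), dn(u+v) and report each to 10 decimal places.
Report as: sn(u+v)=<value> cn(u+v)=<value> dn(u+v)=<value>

m = k² = 0.764533389376
D = 1 − m·sn²u·sn²v = 0.8558136439878844
sn(u+v) = (sn u·cn v·dn v + sn v·cn u·dn u)/D = -0.7493387831132272/0.8558136439878844 = -0.8755863947453442
cn(u+v) = (cn u·cn v − sn u·sn v·dn u·dn v)/D = 0.4134106691393066/0.8558136439878844 = 0.4830615543974187
dn(u+v) = (dn u·dn v − m·sn u·sn v·cn u·cn v)/D = 0.5505678078431554/0.8558136439878844 = 0.6433267472549779

sn(u+v)=-0.8755863947 cn(u+v)=0.4830615544 dn(u+v)=0.6433267473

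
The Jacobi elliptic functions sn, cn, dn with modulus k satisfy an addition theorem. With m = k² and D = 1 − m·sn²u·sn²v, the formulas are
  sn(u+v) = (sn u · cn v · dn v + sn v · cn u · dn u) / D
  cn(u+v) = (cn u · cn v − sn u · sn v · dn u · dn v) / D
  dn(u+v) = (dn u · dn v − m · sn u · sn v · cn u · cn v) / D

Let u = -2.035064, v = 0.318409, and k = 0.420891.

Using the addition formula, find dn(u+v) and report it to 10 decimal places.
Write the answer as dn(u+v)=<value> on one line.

sn u = -0.9385582810146337, cn u = -0.3451207805085864, dn u = 0.9186679049723986
sn v = 0.3121694969749222, cn v = 0.95002642340012, dn v = 0.9913308446235062
m = k² = 0.177149233881
D = 1 − m·sn²u·sn²v = 0.9847930296424148
dn(u+v) = (dn u·dn v − m·sn u·sn v·cn u·cn v)/D = 0.8936862508467651/0.9847930296424148 = 0.9074863691625324

dn(u+v)=0.9074863692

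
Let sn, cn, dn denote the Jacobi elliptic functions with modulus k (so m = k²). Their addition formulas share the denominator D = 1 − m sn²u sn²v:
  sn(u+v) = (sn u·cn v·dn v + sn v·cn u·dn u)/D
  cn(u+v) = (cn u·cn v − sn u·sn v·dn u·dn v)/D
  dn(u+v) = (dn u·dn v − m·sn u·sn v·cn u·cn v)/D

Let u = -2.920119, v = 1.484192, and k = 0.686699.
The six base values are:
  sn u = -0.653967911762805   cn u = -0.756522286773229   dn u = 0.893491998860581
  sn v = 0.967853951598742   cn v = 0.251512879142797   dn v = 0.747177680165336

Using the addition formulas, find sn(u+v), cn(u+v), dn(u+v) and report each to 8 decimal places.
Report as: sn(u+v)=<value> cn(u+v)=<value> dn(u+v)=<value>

m = k² = 0.471555516601
D = 1 − m·sn²u·sn²v = 0.8110854693313144
sn(u+v) = (sn u·cn v·dn v + sn v·cn u·dn u)/D = -0.7771143930263723/0.8110854693313144 = -0.9581165270622478
cn(u+v) = (cn u·cn v − sn u·sn v·dn u·dn v)/D = 0.2322775467229918/0.8110854693313144 = 0.2863786314831765
dn(u+v) = (dn u·dn v − m·sn u·sn v·cn u·cn v)/D = 0.6108060780722277/0.8110854693313144 = 0.7530723963971348

sn(u+v)=-0.95811653 cn(u+v)=0.28637863 dn(u+v)=0.75307240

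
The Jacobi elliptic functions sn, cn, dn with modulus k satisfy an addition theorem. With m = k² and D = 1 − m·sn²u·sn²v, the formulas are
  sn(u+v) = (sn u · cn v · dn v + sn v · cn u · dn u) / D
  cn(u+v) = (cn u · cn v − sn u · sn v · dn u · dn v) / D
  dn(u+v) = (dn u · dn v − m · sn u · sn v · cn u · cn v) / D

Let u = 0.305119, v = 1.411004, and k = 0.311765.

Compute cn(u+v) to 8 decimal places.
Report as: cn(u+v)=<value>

cn(u+v)=-0.09954166

sn u = 0.2999760219948454, cn u = 0.9539467418195567, dn u = 0.9956172110474692
sn v = 0.9819389751636043, cn v = 0.1891979097523293, dn v = 0.9519883658842141
m = k² = 0.097197415225
D = 1 − m·sn²u·sn²v = 0.9915667146408057
cn(u+v) = (cn u·cn v − sn u·sn v·dn u·dn v)/D = -0.09870219619665733/0.9915667146408057 = -0.09954165941563713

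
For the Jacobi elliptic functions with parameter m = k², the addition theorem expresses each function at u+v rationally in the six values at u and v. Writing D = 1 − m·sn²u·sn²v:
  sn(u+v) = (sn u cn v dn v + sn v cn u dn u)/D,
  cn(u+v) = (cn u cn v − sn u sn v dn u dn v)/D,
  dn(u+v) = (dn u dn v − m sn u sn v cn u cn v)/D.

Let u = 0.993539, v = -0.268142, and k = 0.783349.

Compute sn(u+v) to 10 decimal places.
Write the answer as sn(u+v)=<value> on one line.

sn u = 0.7907394735708145, cn u = 0.6121528280886654, dn u = 0.7850558574097172
sn v = -0.2630695322057105, cn v = 0.9647768763942618, dn v = 0.9785361461302067
m = k² = 0.613635655801
D = 1 − m·sn²u·sn²v = 0.9734466982832339
sn(u+v) = (sn u·cn v·dn v + sn v·cn u·dn u)/D = 0.6200882405108046/0.9734466982832339 = 0.6370027671822087

sn(u+v)=0.6370027672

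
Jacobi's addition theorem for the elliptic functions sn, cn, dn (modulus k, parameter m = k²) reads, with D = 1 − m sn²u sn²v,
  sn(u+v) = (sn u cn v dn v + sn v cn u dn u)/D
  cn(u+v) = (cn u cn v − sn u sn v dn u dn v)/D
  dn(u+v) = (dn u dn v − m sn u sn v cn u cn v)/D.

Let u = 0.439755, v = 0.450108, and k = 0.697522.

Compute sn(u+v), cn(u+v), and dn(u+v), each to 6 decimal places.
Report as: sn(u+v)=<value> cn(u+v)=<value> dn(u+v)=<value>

sn u = 0.4197293229858949, cn u = 0.9076493240375395, dn u = 0.9561827604175251
sn v = 0.4286847332092589, cn v = 0.9034541490929723, dn v = 0.9542477740546722
m = k² = 0.486536940484
D = 1 − m·sn²u·sn²v = 0.9842481895939834
sn(u+v) = (sn u·cn v·dn v + sn v·cn u·dn u)/D = 0.7339029922766079/0.9842481895939834 = 0.7456483029746323
cn(u+v) = (cn u·cn v − sn u·sn v·dn u·dn v)/D = 0.6558436525929599/0.9842481895939834 = 0.6663397093608116
dn(u+v) = (dn u·dn v − m·sn u·sn v·cn u·cn v)/D = 0.8406480147264873/0.9842481895939834 = 0.8541016621765561

sn(u+v)=0.745648 cn(u+v)=0.666340 dn(u+v)=0.854102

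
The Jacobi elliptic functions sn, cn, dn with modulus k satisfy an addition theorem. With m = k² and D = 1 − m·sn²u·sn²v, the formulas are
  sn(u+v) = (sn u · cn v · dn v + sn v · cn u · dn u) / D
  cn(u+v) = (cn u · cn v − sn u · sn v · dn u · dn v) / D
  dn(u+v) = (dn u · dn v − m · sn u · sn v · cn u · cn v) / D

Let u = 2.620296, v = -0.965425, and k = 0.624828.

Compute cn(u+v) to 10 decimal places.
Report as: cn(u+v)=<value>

cn(u+v)=0.0905669230

sn u = 0.7700241849317431, cn u = -0.6380146978089178, dn u = 0.8766477927251164
sn v = -0.7938730286947984, cn v = 0.6080835586586335, dn v = 0.8683030432045502
m = k² = 0.390410029584
D = 1 − m·sn²u·sn²v = 0.8541078944424313
cn(u+v) = (cn u·cn v − sn u·sn v·dn u·dn v)/D = 0.07735392394346729/0.8541078944424313 = 0.09056692303958222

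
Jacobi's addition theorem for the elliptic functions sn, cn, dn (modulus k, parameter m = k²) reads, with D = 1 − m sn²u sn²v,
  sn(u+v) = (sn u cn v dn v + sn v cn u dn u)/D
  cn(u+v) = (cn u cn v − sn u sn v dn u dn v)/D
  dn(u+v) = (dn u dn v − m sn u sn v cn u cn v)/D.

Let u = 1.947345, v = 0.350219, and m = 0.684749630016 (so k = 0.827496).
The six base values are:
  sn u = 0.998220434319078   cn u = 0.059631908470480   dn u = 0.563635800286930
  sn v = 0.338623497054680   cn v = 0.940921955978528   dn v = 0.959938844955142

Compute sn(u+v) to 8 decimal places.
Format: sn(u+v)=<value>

sn(u+v)=0.99049620

m = k² = 0.684749630016
D = 1 − m·sn²u·sn²v = 0.9217617911910515
sn(u+v) = (sn u·cn v·dn v + sn v·cn u·dn u)/D = 0.9130015483667861/0.9217617911910515 = 0.9904961966226157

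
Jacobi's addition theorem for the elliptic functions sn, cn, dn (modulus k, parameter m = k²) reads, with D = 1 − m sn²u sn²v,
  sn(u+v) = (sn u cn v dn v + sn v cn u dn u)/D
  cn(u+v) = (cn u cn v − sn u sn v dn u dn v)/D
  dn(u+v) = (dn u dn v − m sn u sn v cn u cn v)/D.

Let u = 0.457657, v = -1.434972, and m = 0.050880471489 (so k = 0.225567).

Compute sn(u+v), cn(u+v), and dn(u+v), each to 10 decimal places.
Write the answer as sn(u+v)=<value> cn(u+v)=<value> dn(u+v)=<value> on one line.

sn u = 0.4411483418943255, cn u = 0.8974341983922205, dn u = 0.9950367112968415
sn v = -0.9884097854489891, cn v = 0.1518094069176325, dn v = 0.9748292797936058
m = k² = 0.050880471489
D = 1 − m·sn²u·sn²v = 0.9903262579616364
sn(u+v) = (sn u·cn v·dn v + sn v·cn u·dn u)/D = -0.8173453706624688/0.9903262579616364 = -0.8253293943197973
cn(u+v) = (cn u·cn v − sn u·sn v·dn u·dn v)/D = 0.5591892723085174/0.9903262579616364 = 0.5646515658985783
dn(u+v) = (dn u·dn v − m·sn u·sn v·cn u·cn v)/D = 0.9730134749534169/0.9903262579616364 = 0.9825181016164774

sn(u+v)=-0.8253293943 cn(u+v)=0.5646515659 dn(u+v)=0.9825181016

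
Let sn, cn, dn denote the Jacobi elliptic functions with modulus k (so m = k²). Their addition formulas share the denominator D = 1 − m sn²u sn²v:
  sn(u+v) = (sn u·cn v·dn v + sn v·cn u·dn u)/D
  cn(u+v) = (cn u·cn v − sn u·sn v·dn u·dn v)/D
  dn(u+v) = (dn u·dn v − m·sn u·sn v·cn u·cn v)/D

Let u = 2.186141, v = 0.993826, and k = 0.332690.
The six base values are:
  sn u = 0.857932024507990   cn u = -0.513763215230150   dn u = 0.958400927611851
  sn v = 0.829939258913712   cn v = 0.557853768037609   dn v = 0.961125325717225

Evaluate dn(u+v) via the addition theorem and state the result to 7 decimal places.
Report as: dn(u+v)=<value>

m = k² = 0.1106826361
D = 1 − m·sn²u·sn²v = 0.9438851417810936
dn(u+v) = (dn u·dn v − m·sn u·sn v·cn u·cn v)/D = 0.9437305861215885/0.9438851417810936 = 0.9998362558613716

dn(u+v)=0.9998363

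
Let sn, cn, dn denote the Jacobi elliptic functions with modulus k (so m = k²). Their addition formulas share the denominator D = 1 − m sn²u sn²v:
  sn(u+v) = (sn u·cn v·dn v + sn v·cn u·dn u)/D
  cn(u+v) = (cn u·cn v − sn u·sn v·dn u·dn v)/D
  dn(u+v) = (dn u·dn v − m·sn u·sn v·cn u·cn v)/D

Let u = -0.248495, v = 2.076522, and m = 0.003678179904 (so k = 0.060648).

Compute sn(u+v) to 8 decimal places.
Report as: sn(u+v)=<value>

sn u = -0.2459364607461287, cn u = 0.9692859522739757, dn u = 0.9998887569298961
sn v = 0.8759355875113847, cn v = -0.4824280739458321, dn v = 0.9985879370830748
m = k² = 0.003678179904
D = 1 − m·sn²u·sn²v = 0.9998293040773583
sn(u+v) = (sn u·cn v·dn v + sn v·cn u·dn u)/D = 0.9674167276704489/0.9998293040773583 = 0.967581889953886

sn(u+v)=0.96758189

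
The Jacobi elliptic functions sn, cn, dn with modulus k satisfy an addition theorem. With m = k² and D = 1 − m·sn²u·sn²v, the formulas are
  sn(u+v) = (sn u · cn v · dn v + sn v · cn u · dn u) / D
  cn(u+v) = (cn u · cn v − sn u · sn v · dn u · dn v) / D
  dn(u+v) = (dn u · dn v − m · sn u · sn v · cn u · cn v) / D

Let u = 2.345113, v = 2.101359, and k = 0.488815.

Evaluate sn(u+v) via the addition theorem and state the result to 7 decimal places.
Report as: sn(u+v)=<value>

sn u = 0.8309383785873565, cn u = -0.5563644587773513, dn u = 0.9137952466384639
sn v = 0.9322209563023404, cn v = -0.3618896083486647, dn v = 0.890141825083039
m = k² = 0.238940104225
D = 1 − m·sn²u·sn²v = 0.8566279785702413
sn(u+v) = (sn u·cn v·dn v + sn v·cn u·dn u)/D = -0.7416168515057206/0.8566279785702413 = -0.8657397027161306

sn(u+v)=-0.8657397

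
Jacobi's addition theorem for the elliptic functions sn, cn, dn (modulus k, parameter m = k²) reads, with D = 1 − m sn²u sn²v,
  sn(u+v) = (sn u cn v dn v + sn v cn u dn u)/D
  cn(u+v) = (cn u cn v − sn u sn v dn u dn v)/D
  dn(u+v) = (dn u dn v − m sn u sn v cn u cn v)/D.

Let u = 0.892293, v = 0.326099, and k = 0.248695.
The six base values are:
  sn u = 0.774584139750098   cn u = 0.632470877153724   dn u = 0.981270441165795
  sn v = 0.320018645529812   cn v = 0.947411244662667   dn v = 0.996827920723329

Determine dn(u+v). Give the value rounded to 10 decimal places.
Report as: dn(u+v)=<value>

m = k² = 0.061849203025
D = 1 − m·sn²u·sn²v = 0.9961996650678052
dn(u+v) = (dn u·dn v − m·sn u·sn v·cn u·cn v)/D = 0.9689711259073698/0.9961996650678052 = 0.9726675885214415

dn(u+v)=0.9726675885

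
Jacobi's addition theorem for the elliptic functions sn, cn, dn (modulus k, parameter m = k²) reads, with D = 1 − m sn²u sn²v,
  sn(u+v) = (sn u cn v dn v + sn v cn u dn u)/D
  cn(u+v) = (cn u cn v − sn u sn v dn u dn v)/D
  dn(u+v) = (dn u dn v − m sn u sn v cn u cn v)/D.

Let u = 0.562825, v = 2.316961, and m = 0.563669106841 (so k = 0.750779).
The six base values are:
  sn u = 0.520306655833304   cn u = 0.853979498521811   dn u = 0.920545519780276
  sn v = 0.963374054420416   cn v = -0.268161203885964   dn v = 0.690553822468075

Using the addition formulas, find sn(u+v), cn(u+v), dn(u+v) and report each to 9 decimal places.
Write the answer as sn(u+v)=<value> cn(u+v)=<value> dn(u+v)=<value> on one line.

sn(u+v)=0.770039128 cn(u+v)=-0.637996663 dn(u+v)=0.815945231

m = k² = 0.563669106841
D = 1 − m·sn²u·sn²v = 0.858377294275282
sn(u+v) = (sn u·cn v·dn v + sn v·cn u·dn u)/D = 0.6609841030514365/0.858377294275282 = 0.7700391278516957
cn(u+v) = (cn u·cn v − sn u·sn v·dn u·dn v)/D = -0.5476418490588918/0.858377294275282 = -0.6379966626694844
dn(u+v) = (dn u·dn v − m·sn u·sn v·cn u·cn v)/D = 0.7003888600576699/0.858377294275282 = 0.8159452314602521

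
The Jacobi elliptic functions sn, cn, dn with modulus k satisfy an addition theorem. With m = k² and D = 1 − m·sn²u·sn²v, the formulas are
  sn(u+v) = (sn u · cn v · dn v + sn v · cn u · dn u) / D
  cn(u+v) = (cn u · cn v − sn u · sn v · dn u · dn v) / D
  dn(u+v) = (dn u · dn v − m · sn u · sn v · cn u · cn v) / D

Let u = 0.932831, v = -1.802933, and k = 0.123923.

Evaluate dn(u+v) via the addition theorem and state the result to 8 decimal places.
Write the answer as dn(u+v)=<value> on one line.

dn(u+v)=0.99551439

sn u = 0.8022692027408856, cn u = 0.5969624161817089, dn u = 0.9950455978803335
sn v = -0.9749411536203792, cn v = -0.2224629114647298, dn v = 0.9926747199650752
m = k² = 0.015356909929
D = 1 − m·sn²u·sn²v = 0.990604911295387
dn(u+v) = (dn u·dn v − m·sn u·sn v·cn u·cn v)/D = 0.9861614402510604/0.990604911295387 = 0.9955143862162808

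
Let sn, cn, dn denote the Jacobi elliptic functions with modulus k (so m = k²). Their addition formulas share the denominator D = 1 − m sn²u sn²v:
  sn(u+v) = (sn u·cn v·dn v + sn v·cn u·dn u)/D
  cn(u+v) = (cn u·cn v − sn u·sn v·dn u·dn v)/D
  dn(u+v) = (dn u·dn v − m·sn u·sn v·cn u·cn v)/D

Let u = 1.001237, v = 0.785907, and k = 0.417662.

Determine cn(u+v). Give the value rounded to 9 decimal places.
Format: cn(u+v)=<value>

sn u = 0.8290647463118612, cn u = 0.5591526146078987, dn u = 0.938135326268942
sn v = 0.6986246991987627, cn v = 0.7154883155366258, dn v = 0.9564827159077277
m = k² = 0.174441546244
D = 1 − m·sn²u·sn²v = 0.9414786015581856
cn(u+v) = (cn u·cn v − sn u·sn v·dn u·dn v)/D = -0.1196595041920294/0.9414786015581856 = -0.1270974231320691

cn(u+v)=-0.127097423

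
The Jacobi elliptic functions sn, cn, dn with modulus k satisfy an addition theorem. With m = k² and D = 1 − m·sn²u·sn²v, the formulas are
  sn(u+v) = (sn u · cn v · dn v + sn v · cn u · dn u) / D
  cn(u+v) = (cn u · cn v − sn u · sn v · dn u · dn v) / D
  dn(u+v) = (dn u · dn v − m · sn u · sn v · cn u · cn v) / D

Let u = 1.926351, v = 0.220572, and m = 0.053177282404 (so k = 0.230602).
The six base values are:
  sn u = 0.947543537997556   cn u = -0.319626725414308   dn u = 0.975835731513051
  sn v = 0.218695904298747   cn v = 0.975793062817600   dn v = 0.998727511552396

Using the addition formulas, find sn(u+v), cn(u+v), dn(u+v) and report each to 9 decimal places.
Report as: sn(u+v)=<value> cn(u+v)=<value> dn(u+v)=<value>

sn(u+v)=0.857175294 cn(u+v)=-0.515024772 dn(u+v)=0.980269361

m = k² = 0.053177282404
D = 1 − m·sn²u·sn²v = 0.9977164749139587
sn(u+v) = (sn u·cn v·dn v + sn v·cn u·dn u)/D = 0.8552179122451571/0.9977164749139587 = 0.8571752935310701
cn(u+v) = (cn u·cn v − sn u·sn v·dn u·dn v)/D = -0.5138487003873522/0.9977164749139587 = -0.5150247723750032
dn(u+v) = (dn u·dn v − m·sn u·sn v·cn u·cn v)/D = 0.978030890858095/0.9977164749139587 = 0.9802693605339519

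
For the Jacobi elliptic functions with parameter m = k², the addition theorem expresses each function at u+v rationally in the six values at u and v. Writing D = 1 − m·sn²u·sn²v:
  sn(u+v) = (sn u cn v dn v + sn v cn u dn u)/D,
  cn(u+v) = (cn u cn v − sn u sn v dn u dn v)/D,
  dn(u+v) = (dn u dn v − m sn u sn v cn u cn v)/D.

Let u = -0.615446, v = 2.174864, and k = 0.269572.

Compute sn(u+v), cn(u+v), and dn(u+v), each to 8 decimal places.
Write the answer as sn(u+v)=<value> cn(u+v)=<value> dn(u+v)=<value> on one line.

sn u = -0.5751859611505603, cn u = 0.8180226831178376, dn u = 0.9879059913806533
sn v = 0.8498366465962968, cn v = -0.5270461783392049, dn v = 0.9734047360509502
m = k² = 0.072669063184
D = 1 − m·sn²u·sn²v = 0.9826365098116344
sn(u+v) = (sn u·cn v·dn v + sn v·cn u·dn u)/D = 0.9818652925945486/0.9826365098116344 = 0.9992151551368333
cn(u+v) = (cn u·cn v − sn u·sn v·dn u·dn v)/D = 0.03892374099456067/0.9826365098116344 = 0.03961153550260627
dn(u+v) = (dn u·dn v − m·sn u·sn v·cn u·cn v)/D = 0.946317712571209/0.9826365098116344 = 0.9630394384110687

sn(u+v)=0.99921516 cn(u+v)=0.03961154 dn(u+v)=0.96303944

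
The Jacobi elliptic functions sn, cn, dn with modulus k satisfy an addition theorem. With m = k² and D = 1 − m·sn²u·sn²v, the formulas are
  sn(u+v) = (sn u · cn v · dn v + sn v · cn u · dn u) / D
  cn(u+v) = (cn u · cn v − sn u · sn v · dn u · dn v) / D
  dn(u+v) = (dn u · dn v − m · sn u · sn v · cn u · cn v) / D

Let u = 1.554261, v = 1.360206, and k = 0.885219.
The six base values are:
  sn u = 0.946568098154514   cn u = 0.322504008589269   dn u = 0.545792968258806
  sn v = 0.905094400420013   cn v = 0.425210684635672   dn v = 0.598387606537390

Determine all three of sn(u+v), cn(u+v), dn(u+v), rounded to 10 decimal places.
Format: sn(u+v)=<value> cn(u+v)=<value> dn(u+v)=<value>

sn(u+v)=0.9419215723 cn(u+v)=-0.3358329221 dn(u+v)=0.5520562468

m = k² = 0.783612677961
D = 1 − m·sn²u·sn²v = 0.4248343558097969
sn(u+v) = (sn u·cn v·dn v + sn v·cn u·dn u)/D = 0.4001606444094679/0.4248343558097969 = 0.9419215723424785
cn(u+v) = (cn u·cn v − sn u·sn v·dn u·dn v)/D = -0.1426733631135278/0.4248343558097969 = -0.3358329220845883
dn(u+v) = (dn u·dn v − m·sn u·sn v·cn u·cn v)/D = 0.2345324599782374/0.4248343558097969 = 0.5520562467957281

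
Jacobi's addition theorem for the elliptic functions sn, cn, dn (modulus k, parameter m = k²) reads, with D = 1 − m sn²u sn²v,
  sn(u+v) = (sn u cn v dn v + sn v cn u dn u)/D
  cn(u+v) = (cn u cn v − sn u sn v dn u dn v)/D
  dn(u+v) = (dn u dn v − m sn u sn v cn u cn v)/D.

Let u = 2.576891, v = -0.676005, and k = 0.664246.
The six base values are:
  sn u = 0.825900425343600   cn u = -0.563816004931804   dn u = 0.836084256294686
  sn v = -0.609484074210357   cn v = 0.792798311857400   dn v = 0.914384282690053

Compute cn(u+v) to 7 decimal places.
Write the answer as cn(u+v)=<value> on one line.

cn(u+v)=-0.0699869

m = k² = 0.441222748516
D = 1 − m·sn²u·sn²v = 0.8882009793390751
cn(u+v) = (cn u·cn v − sn u·sn v·dn u·dn v)/D = -0.06216243979788609/0.8882009793390751 = -0.06998690751742041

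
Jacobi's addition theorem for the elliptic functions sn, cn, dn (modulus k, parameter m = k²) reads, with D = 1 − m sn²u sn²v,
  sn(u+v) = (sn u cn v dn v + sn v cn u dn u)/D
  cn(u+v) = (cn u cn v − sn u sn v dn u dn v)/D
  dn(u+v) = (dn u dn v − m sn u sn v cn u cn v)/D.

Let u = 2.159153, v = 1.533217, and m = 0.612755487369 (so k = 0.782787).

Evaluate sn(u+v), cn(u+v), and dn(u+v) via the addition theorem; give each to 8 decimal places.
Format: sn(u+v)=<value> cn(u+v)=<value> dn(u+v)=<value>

sn u = 0.9925465771702499, cn u = -0.1218658777001221, dn u = 0.6295591500319688
sn v = 0.9630097583126134, cn v = 0.269466519988443, dn v = 0.6570677590146668
m = k² = 0.612755487369
D = 1 − m·sn²u·sn²v = 0.4401774643218383
sn(u+v) = (sn u·cn v·dn v + sn v·cn u·dn u)/D = 0.1018542547919709/0.4401774643218383 = 0.2313936151840332
cn(u+v) = (cn u·cn v − sn u·sn v·dn u·dn v)/D = -0.4282311418820162/0.4401774643218383 = -0.9728602134181784
dn(u+v) = (dn u·dn v − m·sn u·sn v·cn u·cn v)/D = 0.4328964049864221/0.4401774643218383 = 0.9834588093994457

sn(u+v)=0.23139362 cn(u+v)=-0.97286021 dn(u+v)=0.98345881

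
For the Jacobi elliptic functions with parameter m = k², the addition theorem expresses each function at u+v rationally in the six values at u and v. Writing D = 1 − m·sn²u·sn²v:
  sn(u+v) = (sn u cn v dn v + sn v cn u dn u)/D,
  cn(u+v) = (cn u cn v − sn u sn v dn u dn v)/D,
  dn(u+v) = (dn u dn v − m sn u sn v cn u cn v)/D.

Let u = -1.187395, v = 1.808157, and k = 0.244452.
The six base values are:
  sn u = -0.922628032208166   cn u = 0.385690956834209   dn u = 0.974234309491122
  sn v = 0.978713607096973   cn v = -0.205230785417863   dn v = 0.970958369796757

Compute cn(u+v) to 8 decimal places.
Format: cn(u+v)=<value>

cn(u+v)=0.81471524

m = k² = 0.059756780304
D = 1 − m·sn²u·sn²v = 0.9512750128021705
cn(u+v) = (cn u·cn v − sn u·sn v·dn u·dn v)/D = 0.7750182512959556/0.9512750128021705 = 0.8147152409827149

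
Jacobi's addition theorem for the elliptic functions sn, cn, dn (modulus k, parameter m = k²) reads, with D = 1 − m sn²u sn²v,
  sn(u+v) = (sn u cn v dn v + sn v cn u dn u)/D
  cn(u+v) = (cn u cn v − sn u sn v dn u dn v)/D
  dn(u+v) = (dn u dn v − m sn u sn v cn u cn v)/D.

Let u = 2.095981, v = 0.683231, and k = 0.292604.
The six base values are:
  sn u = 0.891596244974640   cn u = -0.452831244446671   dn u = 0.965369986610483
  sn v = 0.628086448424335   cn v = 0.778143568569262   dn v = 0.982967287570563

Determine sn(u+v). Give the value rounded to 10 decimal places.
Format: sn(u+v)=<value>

sn(u+v)=0.4186453716

m = k² = 0.085617100816
D = 1 − m·sn²u·sn²v = 0.9731505233139989
sn(u+v) = (sn u·cn v·dn v + sn v·cn u·dn u)/D = 0.4074049624885629/0.9731505233139989 = 0.4186453716339509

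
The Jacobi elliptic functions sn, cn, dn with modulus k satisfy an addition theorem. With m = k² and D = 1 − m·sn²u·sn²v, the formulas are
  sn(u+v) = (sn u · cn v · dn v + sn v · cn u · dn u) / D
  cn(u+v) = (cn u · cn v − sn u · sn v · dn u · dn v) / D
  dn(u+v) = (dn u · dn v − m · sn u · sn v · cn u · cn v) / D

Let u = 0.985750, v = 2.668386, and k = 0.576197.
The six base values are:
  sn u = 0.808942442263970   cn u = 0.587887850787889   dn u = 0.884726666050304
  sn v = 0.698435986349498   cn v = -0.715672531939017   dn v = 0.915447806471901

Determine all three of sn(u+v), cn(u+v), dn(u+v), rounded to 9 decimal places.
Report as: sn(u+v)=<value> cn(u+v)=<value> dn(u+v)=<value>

sn(u+v)=-0.186480335 cn(u+v)=-0.982458694 dn(u+v)=0.994210553

m = k² = 0.332002982809
D = 1 − m·sn²u·sn²v = 0.8940184064883075
sn(u+v) = (sn u·cn v·dn v + sn v·cn u·dn u)/D = -0.1667168517866718/0.8940184064883075 = -0.1864803348306143
cn(u+v) = (cn u·cn v − sn u·sn v·dn u·dn v)/D = -0.8783361557343712/0.8940184064883075 = -0.9824586936464362
dn(u+v) = (dn u·dn v − m·sn u·sn v·cn u·cn v)/D = 0.8888425346234591/0.8940184064883075 = 0.9942105533540645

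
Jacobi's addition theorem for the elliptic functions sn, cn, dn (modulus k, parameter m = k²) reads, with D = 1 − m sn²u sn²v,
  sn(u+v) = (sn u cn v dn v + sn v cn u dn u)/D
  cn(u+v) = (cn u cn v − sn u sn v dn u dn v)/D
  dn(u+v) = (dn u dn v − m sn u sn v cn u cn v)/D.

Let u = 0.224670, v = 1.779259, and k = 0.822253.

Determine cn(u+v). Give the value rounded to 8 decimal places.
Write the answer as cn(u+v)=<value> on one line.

sn u = 0.2215532426536181, cn u = 0.9751482762481135, dn u = 0.9832665275624221
sn v = 0.9887052840364061, cn v = 0.1498728171433683, dn v = 0.5823113156540799
m = k² = 0.676099996009
D = 1 − m·sn²u·sn²v = 0.9675585045736347
cn(u+v) = (cn u·cn v − sn u·sn v·dn u·dn v)/D = 0.0207268752058698/0.9675585045736347 = 0.02142183145297589

cn(u+v)=0.02142183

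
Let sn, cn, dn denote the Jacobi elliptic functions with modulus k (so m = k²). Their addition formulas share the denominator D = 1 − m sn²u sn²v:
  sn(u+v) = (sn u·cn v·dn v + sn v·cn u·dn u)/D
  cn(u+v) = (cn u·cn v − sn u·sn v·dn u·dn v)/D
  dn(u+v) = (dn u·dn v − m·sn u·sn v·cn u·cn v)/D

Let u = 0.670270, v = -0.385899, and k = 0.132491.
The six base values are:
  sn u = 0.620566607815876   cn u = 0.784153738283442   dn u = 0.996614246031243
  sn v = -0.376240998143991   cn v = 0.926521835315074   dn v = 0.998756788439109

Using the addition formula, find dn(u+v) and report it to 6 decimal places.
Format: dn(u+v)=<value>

dn(u+v)=0.999309

m = k² = 0.017553865081
D = 1 − m·sn²u·sn²v = 0.9990430664139658
dn(u+v) = (dn u·dn v − m·sn u·sn v·cn u·cn v)/D = 0.9983529657006101/0.9990430664139658 = 0.9993092382735483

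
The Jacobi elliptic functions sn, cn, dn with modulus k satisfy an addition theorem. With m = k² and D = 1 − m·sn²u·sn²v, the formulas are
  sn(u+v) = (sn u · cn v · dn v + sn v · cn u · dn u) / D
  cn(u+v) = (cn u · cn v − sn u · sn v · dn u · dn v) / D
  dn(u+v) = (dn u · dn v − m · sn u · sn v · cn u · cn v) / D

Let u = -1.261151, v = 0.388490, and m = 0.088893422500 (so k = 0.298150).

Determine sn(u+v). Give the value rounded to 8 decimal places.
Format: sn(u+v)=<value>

sn(u+v)=-0.76059067

sn u = -0.9456414243531794, cn u = 0.325211156861646, dn u = 0.9594311596000771
sn v = 0.3780116696879538, cn v = 0.9258008304056145, dn v = 0.9936285865273689
m = k² = 0.0888934225
D = 1 − m·sn²u·sn²v = 0.9886411851957411
sn(u+v) = (sn u·cn v·dn v + sn v·cn u·dn u)/D = -0.7519512604928918/0.9886411851957411 = -0.7605906690444147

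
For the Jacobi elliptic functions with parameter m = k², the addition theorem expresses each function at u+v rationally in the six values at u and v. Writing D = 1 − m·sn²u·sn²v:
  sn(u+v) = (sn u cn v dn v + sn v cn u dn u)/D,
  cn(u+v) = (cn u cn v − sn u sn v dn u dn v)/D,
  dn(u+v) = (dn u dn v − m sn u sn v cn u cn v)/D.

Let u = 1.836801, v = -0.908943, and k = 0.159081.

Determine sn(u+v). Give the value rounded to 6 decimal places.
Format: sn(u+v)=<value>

sn u = 0.9682327474038854, cn u = -0.2500506885707853, dn u = 0.9880665714773207
sn v = -0.7872032558541928, cn v = 0.6166936305594199, dn v = 0.9921278532707838
m = k² = 0.025306764561
D = 1 − m·sn²u·sn²v = 0.98529821990602
sn(u+v) = (sn u·cn v·dn v + sn v·cn u·dn u)/D = 0.786894217599441/0.98529821990602 = 0.7986355823057275

sn(u+v)=0.798636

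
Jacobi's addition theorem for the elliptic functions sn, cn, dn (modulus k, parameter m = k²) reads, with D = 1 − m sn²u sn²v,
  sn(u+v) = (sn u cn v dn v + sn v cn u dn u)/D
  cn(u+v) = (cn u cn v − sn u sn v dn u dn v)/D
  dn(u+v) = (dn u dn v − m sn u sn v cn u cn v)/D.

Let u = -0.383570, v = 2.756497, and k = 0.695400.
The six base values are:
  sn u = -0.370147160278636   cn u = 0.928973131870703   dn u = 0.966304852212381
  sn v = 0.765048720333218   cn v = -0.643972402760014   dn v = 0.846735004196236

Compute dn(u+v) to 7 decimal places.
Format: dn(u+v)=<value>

dn(u+v)=0.7659858

m = k² = 0.48358116
D = 1 − m·sn²u·sn²v = 0.9612210181348149
dn(u+v) = (dn u·dn v − m·sn u·sn v·cn u·cn v)/D = 0.7362816242053554/0.9612210181348149 = 0.7659857725895972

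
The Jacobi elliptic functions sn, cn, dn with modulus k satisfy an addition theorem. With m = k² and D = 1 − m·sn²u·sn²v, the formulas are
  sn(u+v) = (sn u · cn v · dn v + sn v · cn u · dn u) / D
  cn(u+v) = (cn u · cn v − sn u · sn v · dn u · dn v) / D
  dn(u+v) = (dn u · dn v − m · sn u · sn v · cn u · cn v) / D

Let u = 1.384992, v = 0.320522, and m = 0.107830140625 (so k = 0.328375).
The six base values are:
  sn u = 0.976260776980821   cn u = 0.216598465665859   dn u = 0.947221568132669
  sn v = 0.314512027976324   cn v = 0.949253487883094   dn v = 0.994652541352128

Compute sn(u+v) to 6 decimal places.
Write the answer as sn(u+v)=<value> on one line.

m = k² = 0.107830140625
D = 1 − m·sn²u·sn²v = 0.9898340873975633
sn(u+v) = (sn u·cn v·dn v + sn v·cn u·dn u)/D = 0.986290763318849/0.9898340873975633 = 0.9964202848499285

sn(u+v)=0.996420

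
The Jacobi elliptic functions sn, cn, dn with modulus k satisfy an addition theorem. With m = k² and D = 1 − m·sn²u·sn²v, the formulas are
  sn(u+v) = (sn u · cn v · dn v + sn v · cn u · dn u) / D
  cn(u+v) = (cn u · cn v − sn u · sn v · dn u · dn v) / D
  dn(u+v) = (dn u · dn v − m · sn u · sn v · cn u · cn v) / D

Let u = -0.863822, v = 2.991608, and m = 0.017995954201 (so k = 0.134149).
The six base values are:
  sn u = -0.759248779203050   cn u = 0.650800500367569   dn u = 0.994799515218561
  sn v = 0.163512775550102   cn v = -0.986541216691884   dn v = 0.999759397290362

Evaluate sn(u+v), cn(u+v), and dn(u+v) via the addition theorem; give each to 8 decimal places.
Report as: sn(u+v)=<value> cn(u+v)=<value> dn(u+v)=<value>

sn(u+v)=0.85494792 cn(u+v)=-0.51871385 dn(u+v)=0.99340128

m = k² = 0.017995954201
D = 1 − m·sn²u·sn²v = 0.9997226383163748
sn(u+v) = (sn u·cn v·dn v + sn v·cn u·dn u)/D = 0.8547107864445344/0.9997226383163748 = 0.854947916237994
cn(u+v) = (cn u·cn v − sn u·sn v·dn u·dn v)/D = -0.518569980906742/0.9997226383163748 = -0.5187138522541229
dn(u+v) = (dn u·dn v − m·sn u·sn v·cn u·cn v)/D = 0.9931257521731935/0.9997226383163748 = 0.9934012836257353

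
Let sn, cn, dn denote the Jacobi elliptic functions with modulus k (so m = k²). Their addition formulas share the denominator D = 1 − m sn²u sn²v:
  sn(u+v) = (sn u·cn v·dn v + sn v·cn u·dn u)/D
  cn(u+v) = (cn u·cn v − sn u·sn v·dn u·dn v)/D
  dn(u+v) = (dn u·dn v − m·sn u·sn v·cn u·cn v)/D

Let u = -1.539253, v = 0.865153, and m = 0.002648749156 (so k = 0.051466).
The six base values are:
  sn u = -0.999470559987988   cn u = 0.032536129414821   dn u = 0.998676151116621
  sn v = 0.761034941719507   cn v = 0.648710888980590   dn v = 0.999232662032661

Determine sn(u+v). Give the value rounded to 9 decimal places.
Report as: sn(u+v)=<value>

sn(u+v)=-0.624097974

m = k² = 0.002648749156
D = 1 − m·sn²u·sn²v = 0.9984675368570775
sn(u+v) = (sn u·cn v·dn v + sn v·cn u·dn u)/D = -0.6231415671728119/0.9984675368570775 = -0.6240979743160238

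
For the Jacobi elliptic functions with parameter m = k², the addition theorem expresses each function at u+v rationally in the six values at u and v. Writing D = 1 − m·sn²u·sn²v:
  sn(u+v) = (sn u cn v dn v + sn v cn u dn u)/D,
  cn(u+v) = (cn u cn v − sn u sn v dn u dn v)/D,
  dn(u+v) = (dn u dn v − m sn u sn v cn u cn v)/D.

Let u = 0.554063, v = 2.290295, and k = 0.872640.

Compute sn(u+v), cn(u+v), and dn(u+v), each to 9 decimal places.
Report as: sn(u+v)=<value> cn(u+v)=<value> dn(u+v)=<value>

sn(u+v)=0.941460271 cn(u+v)=-0.337123951 dn(u+v)=0.570127984

sn u = 0.5089302875370181, cn u = 0.8608077383640833, dn u = 0.8959708191991605
sn v = 0.9984822230898924, cn v = -0.05507495050806964, dn v = 0.4907231929864676
m = k² = 0.7615005696
D = 1 − m·sn²u·sn²v = 0.8033619758707399
sn(u+v) = (sn u·cn v·dn v + sn v·cn u·dn u)/D = 0.7563333833024185/0.8033619758707399 = 0.941460270736179
cn(u+v) = (cn u·cn v − sn u·sn v·dn u·dn v)/D = -0.270832563731277/0.8033619758707399 = -0.3371239514264161
dn(u+v) = (dn u·dn v − m·sn u·sn v·cn u·cn v)/D = 0.458019144000077/0.8033619758707399 = 0.5701279843418576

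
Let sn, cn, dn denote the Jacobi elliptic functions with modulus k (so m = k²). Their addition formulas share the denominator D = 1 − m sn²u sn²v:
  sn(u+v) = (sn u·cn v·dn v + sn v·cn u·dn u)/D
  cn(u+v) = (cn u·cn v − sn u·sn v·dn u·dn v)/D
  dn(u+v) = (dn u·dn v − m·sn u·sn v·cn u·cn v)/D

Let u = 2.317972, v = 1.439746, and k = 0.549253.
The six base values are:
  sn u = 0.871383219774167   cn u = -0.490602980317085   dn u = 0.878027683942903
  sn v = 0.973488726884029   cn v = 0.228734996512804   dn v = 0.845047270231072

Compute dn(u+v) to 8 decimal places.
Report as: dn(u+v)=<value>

dn(u+v)=0.98438548

m = k² = 0.301678858009
D = 1 − m·sn²u·sn²v = 0.7829173503835809
dn(u+v) = (dn u·dn v − m·sn u·sn v·cn u·cn v)/D = 0.7706924744606558/0.7829173503835809 = 0.9843854834524543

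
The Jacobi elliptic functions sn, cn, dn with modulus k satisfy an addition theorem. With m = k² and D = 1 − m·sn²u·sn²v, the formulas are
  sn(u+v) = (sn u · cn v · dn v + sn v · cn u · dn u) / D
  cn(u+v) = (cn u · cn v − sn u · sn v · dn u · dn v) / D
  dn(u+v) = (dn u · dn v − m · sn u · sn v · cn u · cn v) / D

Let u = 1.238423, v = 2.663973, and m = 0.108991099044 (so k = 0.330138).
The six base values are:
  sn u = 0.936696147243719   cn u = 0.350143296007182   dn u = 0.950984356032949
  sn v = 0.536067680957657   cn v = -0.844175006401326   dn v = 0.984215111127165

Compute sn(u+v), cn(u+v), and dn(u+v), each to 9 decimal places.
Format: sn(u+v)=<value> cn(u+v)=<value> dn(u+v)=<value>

sn(u+v)=-0.616700933 cn(u+v)=-0.787197535 dn(u+v)=0.979054902

m = k² = 0.108991099044
D = 1 − m·sn²u·sn²v = 0.9725193026385859
sn(u+v) = (sn u·cn v·dn v + sn v·cn u·dn u)/D = -0.5997535608946361/0.9725193026385859 = -0.6167009325855206
cn(u+v) = (cn u·cn v − sn u·sn v·dn u·dn v)/D = -0.7655647981711577/0.9725193026385859 = -0.7871975354052813
dn(u+v) = (dn u·dn v − m·sn u·sn v·cn u·cn v)/D = 0.9521497903860809/0.9725193026385859 = 0.9790549018438611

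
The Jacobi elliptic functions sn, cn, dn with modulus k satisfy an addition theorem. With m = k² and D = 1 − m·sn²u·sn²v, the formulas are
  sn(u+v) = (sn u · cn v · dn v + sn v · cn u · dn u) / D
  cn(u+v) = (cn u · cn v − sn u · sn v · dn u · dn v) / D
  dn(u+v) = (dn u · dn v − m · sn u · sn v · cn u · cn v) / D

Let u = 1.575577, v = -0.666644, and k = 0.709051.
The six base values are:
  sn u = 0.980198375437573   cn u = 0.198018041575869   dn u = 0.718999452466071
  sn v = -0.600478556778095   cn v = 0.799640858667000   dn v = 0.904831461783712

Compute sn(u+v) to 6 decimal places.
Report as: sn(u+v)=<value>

sn(u+v)=0.755266

m = k² = 0.502753320601
D = 1 − m·sn²u·sn²v = 0.8258281715714256
sn(u+v) = (sn u·cn v·dn v + sn v·cn u·dn u)/D = 0.6237198829750096/0.8258281715714256 = 0.7552659311538929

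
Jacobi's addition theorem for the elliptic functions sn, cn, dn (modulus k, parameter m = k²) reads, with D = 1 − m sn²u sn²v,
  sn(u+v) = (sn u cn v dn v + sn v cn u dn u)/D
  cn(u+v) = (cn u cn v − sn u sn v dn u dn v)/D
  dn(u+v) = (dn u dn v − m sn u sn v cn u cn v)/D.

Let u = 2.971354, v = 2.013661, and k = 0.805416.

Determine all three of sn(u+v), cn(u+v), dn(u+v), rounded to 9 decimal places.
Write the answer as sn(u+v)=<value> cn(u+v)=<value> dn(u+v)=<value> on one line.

sn u = 0.8095736348959322, cn u = -0.5870183384540792, dn u = 0.7581815069806171
sn v = 0.9999896161278514, cn v = -0.004557152232739286, dn v = 0.5927212994355367
m = k² = 0.648694933056
D = 1 − m·sn²u·sn²v = 0.5748480271123875
sn(u+v) = (sn u·cn v·dn v + sn v·cn u·dn u)/D = -0.4472485834638774/0.5748480271123875 = -0.7780292570725596
cn(u+v) = (cn u·cn v − sn u·sn v·dn u·dn v)/D = -0.3611356516110799/0.5748480271123875 = -0.6282280438973741
dn(u+v) = (dn u·dn v − m·sn u·sn v·cn u·cn v)/D = 0.4479854534352881/0.5748480271123875 = 0.7793111088606089

sn(u+v)=-0.778029257 cn(u+v)=-0.628228044 dn(u+v)=0.779311109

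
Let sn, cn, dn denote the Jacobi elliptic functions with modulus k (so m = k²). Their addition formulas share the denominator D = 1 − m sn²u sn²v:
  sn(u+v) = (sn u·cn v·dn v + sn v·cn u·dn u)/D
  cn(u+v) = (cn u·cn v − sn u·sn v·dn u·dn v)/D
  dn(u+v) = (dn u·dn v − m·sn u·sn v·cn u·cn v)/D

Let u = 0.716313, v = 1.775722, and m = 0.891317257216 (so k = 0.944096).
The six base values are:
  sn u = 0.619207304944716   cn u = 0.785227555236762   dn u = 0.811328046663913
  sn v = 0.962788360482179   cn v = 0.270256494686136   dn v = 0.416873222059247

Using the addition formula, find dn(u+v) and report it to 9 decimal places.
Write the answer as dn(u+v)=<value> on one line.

dn(u+v)=0.329994501

m = k² = 0.891317257216
D = 1 − m·sn²u·sn²v = 0.683213897926343
dn(u+v) = (dn u·dn v − m·sn u·sn v·cn u·cn v)/D = 0.2254568290101059/0.683213897926343 = 0.3299945005428041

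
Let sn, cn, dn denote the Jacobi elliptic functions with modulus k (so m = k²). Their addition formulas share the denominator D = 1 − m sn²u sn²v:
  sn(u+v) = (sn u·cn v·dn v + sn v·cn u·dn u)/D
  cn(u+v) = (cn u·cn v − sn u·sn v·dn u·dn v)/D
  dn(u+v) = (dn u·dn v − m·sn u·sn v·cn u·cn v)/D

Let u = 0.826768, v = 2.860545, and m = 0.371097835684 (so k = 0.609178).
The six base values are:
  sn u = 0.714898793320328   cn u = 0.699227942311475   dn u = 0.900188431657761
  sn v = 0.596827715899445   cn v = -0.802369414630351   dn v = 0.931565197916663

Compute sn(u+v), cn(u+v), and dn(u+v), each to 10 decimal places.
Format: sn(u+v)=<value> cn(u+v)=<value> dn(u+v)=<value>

sn(u+v)=-0.1701901196 cn(u+v)=-0.9854112457 dn(u+v)=0.9946111155

m = k² = 0.371097835684
D = 1 − m·sn²u·sn²v = 0.9324421973476312
sn(u+v) = (sn u·cn v·dn v + sn v·cn u·dn u)/D = -0.1586924490603559/0.9324421973476312 = -0.1701901195717685
cn(u+v) = (cn u·cn v − sn u·sn v·dn u·dn v)/D = -0.9188390272543418/0.9324421973476312 = -0.9854112457244169
dn(u+v) = (dn u·dn v − m·sn u·sn v·cn u·cn v)/D = 0.9274173740676361/0.9324421973476312 = 0.9946111155262081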